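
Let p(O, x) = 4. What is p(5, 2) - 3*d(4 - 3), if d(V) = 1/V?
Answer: 1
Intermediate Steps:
p(5, 2) - 3*d(4 - 3) = 4 - 3/(4 - 3) = 4 - 3/1 = 4 - 3*1 = 4 - 3 = 1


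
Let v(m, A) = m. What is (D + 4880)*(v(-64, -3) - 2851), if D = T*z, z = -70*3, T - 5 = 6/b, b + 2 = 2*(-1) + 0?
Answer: -12082675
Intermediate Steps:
b = -4 (b = -2 + (2*(-1) + 0) = -2 + (-2 + 0) = -2 - 2 = -4)
T = 7/2 (T = 5 + 6/(-4) = 5 + 6*(-1/4) = 5 - 3/2 = 7/2 ≈ 3.5000)
z = -210
D = -735 (D = (7/2)*(-210) = -735)
(D + 4880)*(v(-64, -3) - 2851) = (-735 + 4880)*(-64 - 2851) = 4145*(-2915) = -12082675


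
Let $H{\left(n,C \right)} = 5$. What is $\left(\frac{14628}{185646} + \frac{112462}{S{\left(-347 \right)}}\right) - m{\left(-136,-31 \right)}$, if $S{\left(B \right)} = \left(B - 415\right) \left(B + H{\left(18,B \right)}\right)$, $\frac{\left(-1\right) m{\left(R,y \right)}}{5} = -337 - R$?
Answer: $- \frac{4049775033263}{4031674182} \approx -1004.5$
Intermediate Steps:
$m{\left(R,y \right)} = 1685 + 5 R$ ($m{\left(R,y \right)} = - 5 \left(-337 - R\right) = 1685 + 5 R$)
$S{\left(B \right)} = \left(-415 + B\right) \left(5 + B\right)$ ($S{\left(B \right)} = \left(B - 415\right) \left(B + 5\right) = \left(-415 + B\right) \left(5 + B\right)$)
$\left(\frac{14628}{185646} + \frac{112462}{S{\left(-347 \right)}}\right) - m{\left(-136,-31 \right)} = \left(\frac{14628}{185646} + \frac{112462}{-2075 + \left(-347\right)^{2} - -142270}\right) - \left(1685 + 5 \left(-136\right)\right) = \left(14628 \cdot \frac{1}{185646} + \frac{112462}{-2075 + 120409 + 142270}\right) - \left(1685 - 680\right) = \left(\frac{2438}{30941} + \frac{112462}{260604}\right) - 1005 = \left(\frac{2438}{30941} + 112462 \cdot \frac{1}{260604}\right) - 1005 = \left(\frac{2438}{30941} + \frac{56231}{130302}\right) - 1005 = \frac{2057519647}{4031674182} - 1005 = - \frac{4049775033263}{4031674182}$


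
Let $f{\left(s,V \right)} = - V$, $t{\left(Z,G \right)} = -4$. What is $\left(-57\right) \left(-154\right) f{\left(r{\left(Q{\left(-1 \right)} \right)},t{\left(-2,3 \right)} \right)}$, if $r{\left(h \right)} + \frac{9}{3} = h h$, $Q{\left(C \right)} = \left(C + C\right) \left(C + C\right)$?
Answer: $35112$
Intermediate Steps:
$Q{\left(C \right)} = 4 C^{2}$ ($Q{\left(C \right)} = 2 C 2 C = 4 C^{2}$)
$r{\left(h \right)} = -3 + h^{2}$ ($r{\left(h \right)} = -3 + h h = -3 + h^{2}$)
$\left(-57\right) \left(-154\right) f{\left(r{\left(Q{\left(-1 \right)} \right)},t{\left(-2,3 \right)} \right)} = \left(-57\right) \left(-154\right) \left(\left(-1\right) \left(-4\right)\right) = 8778 \cdot 4 = 35112$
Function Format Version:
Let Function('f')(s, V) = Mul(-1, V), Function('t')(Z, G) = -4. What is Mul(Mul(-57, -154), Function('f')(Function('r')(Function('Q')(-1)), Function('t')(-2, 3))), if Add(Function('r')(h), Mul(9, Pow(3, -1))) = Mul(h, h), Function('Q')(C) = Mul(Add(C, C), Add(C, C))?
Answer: 35112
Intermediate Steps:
Function('Q')(C) = Mul(4, Pow(C, 2)) (Function('Q')(C) = Mul(Mul(2, C), Mul(2, C)) = Mul(4, Pow(C, 2)))
Function('r')(h) = Add(-3, Pow(h, 2)) (Function('r')(h) = Add(-3, Mul(h, h)) = Add(-3, Pow(h, 2)))
Mul(Mul(-57, -154), Function('f')(Function('r')(Function('Q')(-1)), Function('t')(-2, 3))) = Mul(Mul(-57, -154), Mul(-1, -4)) = Mul(8778, 4) = 35112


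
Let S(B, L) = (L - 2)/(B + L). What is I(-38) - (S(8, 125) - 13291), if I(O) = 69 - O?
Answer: 1781811/133 ≈ 13397.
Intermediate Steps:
S(B, L) = (-2 + L)/(B + L)
I(-38) - (S(8, 125) - 13291) = (69 - 1*(-38)) - ((-2 + 125)/(8 + 125) - 13291) = (69 + 38) - (123/133 - 13291) = 107 - ((1/133)*123 - 13291) = 107 - (123/133 - 13291) = 107 - 1*(-1767580/133) = 107 + 1767580/133 = 1781811/133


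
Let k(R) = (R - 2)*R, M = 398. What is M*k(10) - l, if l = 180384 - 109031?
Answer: -39513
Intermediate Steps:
k(R) = R*(-2 + R) (k(R) = (-2 + R)*R = R*(-2 + R))
l = 71353
M*k(10) - l = 398*(10*(-2 + 10)) - 1*71353 = 398*(10*8) - 71353 = 398*80 - 71353 = 31840 - 71353 = -39513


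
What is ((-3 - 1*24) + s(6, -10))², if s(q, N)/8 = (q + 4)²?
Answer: 597529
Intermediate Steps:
s(q, N) = 8*(4 + q)² (s(q, N) = 8*(q + 4)² = 8*(4 + q)²)
((-3 - 1*24) + s(6, -10))² = ((-3 - 1*24) + 8*(4 + 6)²)² = ((-3 - 24) + 8*10²)² = (-27 + 8*100)² = (-27 + 800)² = 773² = 597529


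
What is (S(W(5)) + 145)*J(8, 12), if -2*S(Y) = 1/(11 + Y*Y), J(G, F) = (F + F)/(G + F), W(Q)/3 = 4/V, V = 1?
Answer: 134847/775 ≈ 174.00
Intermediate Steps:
W(Q) = 12 (W(Q) = 3*(4/1) = 3*(4*1) = 3*4 = 12)
J(G, F) = 2*F/(F + G) (J(G, F) = (2*F)/(F + G) = 2*F/(F + G))
S(Y) = -1/(2*(11 + Y²)) (S(Y) = -1/(2*(11 + Y*Y)) = -1/(2*(11 + Y²)))
(S(W(5)) + 145)*J(8, 12) = (-1/(22 + 2*12²) + 145)*(2*12/(12 + 8)) = (-1/(22 + 2*144) + 145)*(2*12/20) = (-1/(22 + 288) + 145)*(2*12*(1/20)) = (-1/310 + 145)*(6/5) = (44949/310)*(6/5) = 134847/775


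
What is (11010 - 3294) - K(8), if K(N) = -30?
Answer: 7746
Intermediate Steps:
(11010 - 3294) - K(8) = (11010 - 3294) - 1*(-30) = 7716 + 30 = 7746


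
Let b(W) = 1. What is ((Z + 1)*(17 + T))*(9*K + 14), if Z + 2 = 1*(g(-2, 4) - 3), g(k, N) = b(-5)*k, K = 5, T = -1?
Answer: -5664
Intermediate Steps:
g(k, N) = k (g(k, N) = 1*k = k)
Z = -7 (Z = -2 + 1*(-2 - 3) = -2 + 1*(-5) = -2 - 5 = -7)
((Z + 1)*(17 + T))*(9*K + 14) = ((-7 + 1)*(17 - 1))*(9*5 + 14) = (-6*16)*(45 + 14) = -96*59 = -5664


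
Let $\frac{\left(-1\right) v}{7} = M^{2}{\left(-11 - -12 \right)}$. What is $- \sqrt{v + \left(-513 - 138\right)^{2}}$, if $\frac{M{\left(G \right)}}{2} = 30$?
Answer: $- 9 \sqrt{4921} \approx -631.35$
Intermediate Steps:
$M{\left(G \right)} = 60$ ($M{\left(G \right)} = 2 \cdot 30 = 60$)
$v = -25200$ ($v = - 7 \cdot 60^{2} = \left(-7\right) 3600 = -25200$)
$- \sqrt{v + \left(-513 - 138\right)^{2}} = - \sqrt{-25200 + \left(-513 - 138\right)^{2}} = - \sqrt{-25200 + \left(-651\right)^{2}} = - \sqrt{-25200 + 423801} = - \sqrt{398601} = - 9 \sqrt{4921}$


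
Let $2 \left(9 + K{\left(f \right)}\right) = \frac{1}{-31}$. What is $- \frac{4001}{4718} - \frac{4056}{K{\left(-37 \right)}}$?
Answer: $\frac{91092949}{202874} \approx 449.01$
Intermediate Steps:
$K{\left(f \right)} = - \frac{559}{62}$ ($K{\left(f \right)} = -9 + \frac{1}{2 \left(-31\right)} = -9 + \frac{1}{2} \left(- \frac{1}{31}\right) = -9 - \frac{1}{62} = - \frac{559}{62}$)
$- \frac{4001}{4718} - \frac{4056}{K{\left(-37 \right)}} = - \frac{4001}{4718} - \frac{4056}{- \frac{559}{62}} = \left(-4001\right) \frac{1}{4718} - - \frac{19344}{43} = - \frac{4001}{4718} + \frac{19344}{43} = \frac{91092949}{202874}$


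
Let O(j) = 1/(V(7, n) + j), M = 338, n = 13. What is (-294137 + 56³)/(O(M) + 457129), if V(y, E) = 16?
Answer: -41956434/161823667 ≈ -0.25927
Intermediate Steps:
O(j) = 1/(16 + j)
(-294137 + 56³)/(O(M) + 457129) = (-294137 + 56³)/(1/(16 + 338) + 457129) = (-294137 + 175616)/(1/354 + 457129) = -118521/(1/354 + 457129) = -118521/161823667/354 = -118521*354/161823667 = -41956434/161823667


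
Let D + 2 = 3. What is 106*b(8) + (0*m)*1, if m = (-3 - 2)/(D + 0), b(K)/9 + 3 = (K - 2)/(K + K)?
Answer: -10017/4 ≈ -2504.3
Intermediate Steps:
b(K) = -27 + 9*(-2 + K)/(2*K) (b(K) = -27 + 9*((K - 2)/(K + K)) = -27 + 9*((-2 + K)/((2*K))) = -27 + 9*((-2 + K)*(1/(2*K))) = -27 + 9*((-2 + K)/(2*K)) = -27 + 9*(-2 + K)/(2*K))
D = 1 (D = -2 + 3 = 1)
m = -5 (m = (-3 - 2)/(1 + 0) = -5/1 = -5*1 = -5)
106*b(8) + (0*m)*1 = 106*(-45/2 - 9/8) + (0*(-5))*1 = 106*(-45/2 - 9*⅛) + 0*1 = 106*(-45/2 - 9/8) + 0 = 106*(-189/8) + 0 = -10017/4 + 0 = -10017/4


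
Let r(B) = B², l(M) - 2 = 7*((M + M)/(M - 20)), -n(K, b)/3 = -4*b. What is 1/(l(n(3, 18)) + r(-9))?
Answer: 7/689 ≈ 0.010160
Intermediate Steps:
n(K, b) = 12*b (n(K, b) = -(-12)*b = 12*b)
l(M) = 2 + 14*M/(-20 + M) (l(M) = 2 + 7*((M + M)/(M - 20)) = 2 + 7*((2*M)/(-20 + M)) = 2 + 7*(2*M/(-20 + M)) = 2 + 14*M/(-20 + M))
1/(l(n(3, 18)) + r(-9)) = 1/(8*(-5 + 2*(12*18))/(-20 + 12*18) + (-9)²) = 1/(8*(-5 + 2*216)/(-20 + 216) + 81) = 1/(8*(-5 + 432)/196 + 81) = 1/(8*(1/196)*427 + 81) = 1/(122/7 + 81) = 1/(689/7) = 7/689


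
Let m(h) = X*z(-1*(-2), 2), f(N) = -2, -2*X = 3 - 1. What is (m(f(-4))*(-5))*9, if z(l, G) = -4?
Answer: -180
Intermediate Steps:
X = -1 (X = -(3 - 1)/2 = -1/2*2 = -1)
m(h) = 4 (m(h) = -1*(-4) = 4)
(m(f(-4))*(-5))*9 = (4*(-5))*9 = -20*9 = -180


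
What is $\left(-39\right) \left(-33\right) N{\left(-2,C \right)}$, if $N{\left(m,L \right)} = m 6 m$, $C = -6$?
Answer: $30888$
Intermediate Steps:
$N{\left(m,L \right)} = 6 m^{2}$ ($N{\left(m,L \right)} = 6 m m = 6 m^{2}$)
$\left(-39\right) \left(-33\right) N{\left(-2,C \right)} = \left(-39\right) \left(-33\right) 6 \left(-2\right)^{2} = 1287 \cdot 6 \cdot 4 = 1287 \cdot 24 = 30888$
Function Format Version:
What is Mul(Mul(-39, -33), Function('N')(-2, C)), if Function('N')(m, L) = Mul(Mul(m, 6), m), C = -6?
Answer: 30888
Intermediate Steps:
Function('N')(m, L) = Mul(6, Pow(m, 2)) (Function('N')(m, L) = Mul(Mul(6, m), m) = Mul(6, Pow(m, 2)))
Mul(Mul(-39, -33), Function('N')(-2, C)) = Mul(Mul(-39, -33), Mul(6, Pow(-2, 2))) = Mul(1287, Mul(6, 4)) = Mul(1287, 24) = 30888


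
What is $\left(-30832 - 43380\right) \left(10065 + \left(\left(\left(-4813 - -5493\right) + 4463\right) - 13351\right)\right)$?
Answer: $-137811684$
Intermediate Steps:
$\left(-30832 - 43380\right) \left(10065 + \left(\left(\left(-4813 - -5493\right) + 4463\right) - 13351\right)\right) = - 74212 \left(10065 + \left(\left(\left(-4813 + 5493\right) + 4463\right) - 13351\right)\right) = - 74212 \left(10065 + \left(\left(680 + 4463\right) - 13351\right)\right) = - 74212 \left(10065 + \left(5143 - 13351\right)\right) = - 74212 \left(10065 - 8208\right) = \left(-74212\right) 1857 = -137811684$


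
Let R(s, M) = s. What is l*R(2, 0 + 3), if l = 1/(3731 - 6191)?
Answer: -1/1230 ≈ -0.00081301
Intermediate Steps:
l = -1/2460 (l = 1/(-2460) = -1/2460 ≈ -0.00040650)
l*R(2, 0 + 3) = -1/2460*2 = -1/1230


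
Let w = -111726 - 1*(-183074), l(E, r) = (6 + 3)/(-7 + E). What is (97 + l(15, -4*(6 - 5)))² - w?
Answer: -3950047/64 ≈ -61720.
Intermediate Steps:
l(E, r) = 9/(-7 + E)
w = 71348 (w = -111726 + 183074 = 71348)
(97 + l(15, -4*(6 - 5)))² - w = (97 + 9/(-7 + 15))² - 1*71348 = (97 + 9/8)² - 71348 = (785/8)² - 71348 = 616225/64 - 71348 = -3950047/64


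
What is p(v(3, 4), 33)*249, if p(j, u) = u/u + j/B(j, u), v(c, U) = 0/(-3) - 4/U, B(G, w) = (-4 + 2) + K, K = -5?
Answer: 1992/7 ≈ 284.57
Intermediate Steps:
B(G, w) = -7 (B(G, w) = (-4 + 2) - 5 = -2 - 5 = -7)
v(c, U) = -4/U (v(c, U) = 0*(-1/3) - 4/U = 0 - 4/U = -4/U)
p(j, u) = 1 - j/7 (p(j, u) = u/u + j/(-7) = 1 + j*(-1/7) = 1 - j/7)
p(v(3, 4), 33)*249 = (1 - (-4)/(7*4))*249 = (1 - 1/7*(-1))*249 = (1 + 1/7)*249 = (8/7)*249 = 1992/7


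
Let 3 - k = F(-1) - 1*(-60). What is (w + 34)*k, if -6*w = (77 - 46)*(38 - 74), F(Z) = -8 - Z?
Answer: -11000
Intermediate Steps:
k = -50 (k = 3 - ((-8 - 1*(-1)) - 1*(-60)) = 3 - ((-8 + 1) + 60) = 3 - (-7 + 60) = 3 - 1*53 = 3 - 53 = -50)
w = 186 (w = -(77 - 46)*(38 - 74)/6 = -31*(-36)/6 = -⅙*(-1116) = 186)
(w + 34)*k = (186 + 34)*(-50) = 220*(-50) = -11000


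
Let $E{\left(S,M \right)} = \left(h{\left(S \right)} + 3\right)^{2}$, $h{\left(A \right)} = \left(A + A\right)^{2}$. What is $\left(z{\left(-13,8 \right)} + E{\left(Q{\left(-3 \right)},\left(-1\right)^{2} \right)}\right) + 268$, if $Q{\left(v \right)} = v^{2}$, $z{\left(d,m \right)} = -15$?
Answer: $107182$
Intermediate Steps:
$h{\left(A \right)} = 4 A^{2}$ ($h{\left(A \right)} = \left(2 A\right)^{2} = 4 A^{2}$)
$E{\left(S,M \right)} = \left(3 + 4 S^{2}\right)^{2}$ ($E{\left(S,M \right)} = \left(4 S^{2} + 3\right)^{2} = \left(3 + 4 S^{2}\right)^{2}$)
$\left(z{\left(-13,8 \right)} + E{\left(Q{\left(-3 \right)},\left(-1\right)^{2} \right)}\right) + 268 = \left(-15 + \left(3 + 4 \left(\left(-3\right)^{2}\right)^{2}\right)^{2}\right) + 268 = \left(-15 + \left(3 + 4 \cdot 9^{2}\right)^{2}\right) + 268 = \left(-15 + \left(3 + 4 \cdot 81\right)^{2}\right) + 268 = \left(-15 + \left(3 + 324\right)^{2}\right) + 268 = \left(-15 + 327^{2}\right) + 268 = \left(-15 + 106929\right) + 268 = 106914 + 268 = 107182$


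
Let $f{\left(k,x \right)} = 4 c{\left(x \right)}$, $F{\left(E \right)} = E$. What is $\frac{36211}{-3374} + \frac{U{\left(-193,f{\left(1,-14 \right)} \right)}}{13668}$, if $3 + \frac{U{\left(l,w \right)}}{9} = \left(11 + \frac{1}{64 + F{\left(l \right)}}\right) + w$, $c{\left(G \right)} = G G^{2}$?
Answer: $- \frac{847700435}{47213828} \approx -17.954$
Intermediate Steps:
$c{\left(G \right)} = G^{3}$
$f{\left(k,x \right)} = 4 x^{3}$
$U{\left(l,w \right)} = 72 + 9 w + \frac{9}{64 + l}$ ($U{\left(l,w \right)} = -27 + 9 \left(\left(11 + \frac{1}{64 + l}\right) + w\right) = -27 + 9 \left(11 + w + \frac{1}{64 + l}\right) = -27 + \left(99 + 9 w + \frac{9}{64 + l}\right) = 72 + 9 w + \frac{9}{64 + l}$)
$\frac{36211}{-3374} + \frac{U{\left(-193,f{\left(1,-14 \right)} \right)}}{13668} = \frac{36211}{-3374} + \frac{9 \frac{1}{64 - 193} \left(513 + 8 \left(-193\right) + 64 \cdot 4 \left(-14\right)^{3} - 193 \cdot 4 \left(-14\right)^{3}\right)}{13668} = 36211 \left(- \frac{1}{3374}\right) + \frac{9 \left(513 - 1544 + 64 \cdot 4 \left(-2744\right) - 193 \cdot 4 \left(-2744\right)\right)}{-129} \cdot \frac{1}{13668} = - \frac{5173}{482} + 9 \left(- \frac{1}{129}\right) \left(513 - 1544 + 64 \left(-10976\right) - -2118368\right) \frac{1}{13668} = - \frac{5173}{482} + 9 \left(- \frac{1}{129}\right) \left(513 - 1544 - 702464 + 2118368\right) \frac{1}{13668} = - \frac{5173}{482} + 9 \left(- \frac{1}{129}\right) 1414873 \cdot \frac{1}{13668} = - \frac{5173}{482} - \frac{1414873}{195908} = - \frac{847700435}{47213828}$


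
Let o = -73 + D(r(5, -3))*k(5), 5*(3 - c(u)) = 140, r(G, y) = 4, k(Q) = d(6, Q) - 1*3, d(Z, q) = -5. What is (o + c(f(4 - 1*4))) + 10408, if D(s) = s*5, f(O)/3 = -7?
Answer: 10150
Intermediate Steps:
f(O) = -21 (f(O) = 3*(-7) = -21)
k(Q) = -8 (k(Q) = -5 - 1*3 = -5 - 3 = -8)
c(u) = -25 (c(u) = 3 - 1/5*140 = 3 - 28 = -25)
D(s) = 5*s
o = -233 (o = -73 + (5*4)*(-8) = -73 + 20*(-8) = -73 - 160 = -233)
(o + c(f(4 - 1*4))) + 10408 = (-233 - 25) + 10408 = -258 + 10408 = 10150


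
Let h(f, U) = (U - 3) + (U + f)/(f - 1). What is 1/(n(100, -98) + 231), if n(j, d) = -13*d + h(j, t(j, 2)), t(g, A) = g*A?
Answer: 33/56266 ≈ 0.00058650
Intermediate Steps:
t(g, A) = A*g
h(f, U) = -3 + U + (U + f)/(-1 + f) (h(f, U) = (-3 + U) + (U + f)/(-1 + f) = -3 + U + (U + f)/(-1 + f))
n(j, d) = -13*d + (3 - 2*j + 2*j²)/(-1 + j) (n(j, d) = -13*d + (3 - 2*j + (2*j)*j)/(-1 + j) = -13*d + (3 - 2*j + 2*j²)/(-1 + j))
1/(n(100, -98) + 231) = 1/((3 - 2*100 + 2*100² - 13*(-98)*(-1 + 100))/(-1 + 100) + 231) = 1/((3 - 200 + 2*10000 - 13*(-98)*99)/99 + 231) = 1/((3 - 200 + 20000 + 126126)/99 + 231) = 1/((1/99)*145929 + 231) = 1/(48643/33 + 231) = 1/(56266/33) = 33/56266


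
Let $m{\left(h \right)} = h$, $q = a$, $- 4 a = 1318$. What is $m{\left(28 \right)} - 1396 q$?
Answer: $460010$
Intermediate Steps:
$a = - \frac{659}{2}$ ($a = \left(- \frac{1}{4}\right) 1318 = - \frac{659}{2} \approx -329.5$)
$q = - \frac{659}{2} \approx -329.5$
$m{\left(28 \right)} - 1396 q = 28 - -459982 = 28 + 459982 = 460010$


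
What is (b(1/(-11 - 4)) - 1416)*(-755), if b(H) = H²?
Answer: 48108449/45 ≈ 1.0691e+6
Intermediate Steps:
(b(1/(-11 - 4)) - 1416)*(-755) = ((1/(-11 - 4))² - 1416)*(-755) = ((1/(-15))² - 1416)*(-755) = ((-1/15)² - 1416)*(-755) = (1/225 - 1416)*(-755) = -318599/225*(-755) = 48108449/45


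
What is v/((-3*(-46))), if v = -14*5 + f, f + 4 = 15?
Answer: -59/138 ≈ -0.42754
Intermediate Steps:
f = 11 (f = -4 + 15 = 11)
v = -59 (v = -14*5 + 11 = -70 + 11 = -59)
v/((-3*(-46))) = -59/((-3*(-46))) = -59/138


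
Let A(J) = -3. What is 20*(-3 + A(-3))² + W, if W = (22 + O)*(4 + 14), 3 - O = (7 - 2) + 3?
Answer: 1026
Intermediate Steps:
O = -5 (O = 3 - ((7 - 2) + 3) = 3 - (5 + 3) = 3 - 1*8 = 3 - 8 = -5)
W = 306 (W = (22 - 5)*(4 + 14) = 17*18 = 306)
20*(-3 + A(-3))² + W = 20*(-3 - 3)² + 306 = 20*(-6)² + 306 = 20*36 + 306 = 720 + 306 = 1026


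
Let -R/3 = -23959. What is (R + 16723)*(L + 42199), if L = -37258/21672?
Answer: 10128081630250/2709 ≈ 3.7387e+9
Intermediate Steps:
R = 71877 (R = -3*(-23959) = 71877)
L = -18629/10836 (L = -37258*1/21672 = -18629/10836 ≈ -1.7192)
(R + 16723)*(L + 42199) = (71877 + 16723)*(-18629/10836 + 42199) = 88600*(457249735/10836) = 10128081630250/2709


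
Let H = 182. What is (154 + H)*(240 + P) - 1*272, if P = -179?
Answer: 20224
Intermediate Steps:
(154 + H)*(240 + P) - 1*272 = (154 + 182)*(240 - 179) - 1*272 = 336*61 - 272 = 20496 - 272 = 20224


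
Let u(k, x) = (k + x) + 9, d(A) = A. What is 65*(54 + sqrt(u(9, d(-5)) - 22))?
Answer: 3510 + 195*I ≈ 3510.0 + 195.0*I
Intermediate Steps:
u(k, x) = 9 + k + x
65*(54 + sqrt(u(9, d(-5)) - 22)) = 65*(54 + sqrt((9 + 9 - 5) - 22)) = 65*(54 + sqrt(13 - 22)) = 65*(54 + sqrt(-9)) = 65*(54 + 3*I) = 3510 + 195*I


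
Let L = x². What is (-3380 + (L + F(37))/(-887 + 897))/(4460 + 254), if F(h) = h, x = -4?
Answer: -33747/47140 ≈ -0.71589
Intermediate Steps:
L = 16 (L = (-4)² = 16)
(-3380 + (L + F(37))/(-887 + 897))/(4460 + 254) = (-3380 + (16 + 37)/(-887 + 897))/(4460 + 254) = (-3380 + 53/10)/4714 = (-3380 + 53*(⅒))*(1/4714) = (-3380 + 53/10)*(1/4714) = -33747/10*1/4714 = -33747/47140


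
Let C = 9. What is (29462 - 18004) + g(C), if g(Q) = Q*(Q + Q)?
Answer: 11620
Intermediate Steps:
g(Q) = 2*Q² (g(Q) = Q*(2*Q) = 2*Q²)
(29462 - 18004) + g(C) = (29462 - 18004) + 2*9² = 11458 + 2*81 = 11458 + 162 = 11620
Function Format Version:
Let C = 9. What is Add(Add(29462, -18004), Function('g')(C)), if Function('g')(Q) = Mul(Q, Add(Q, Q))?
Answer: 11620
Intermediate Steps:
Function('g')(Q) = Mul(2, Pow(Q, 2)) (Function('g')(Q) = Mul(Q, Mul(2, Q)) = Mul(2, Pow(Q, 2)))
Add(Add(29462, -18004), Function('g')(C)) = Add(Add(29462, -18004), Mul(2, Pow(9, 2))) = Add(11458, Mul(2, 81)) = Add(11458, 162) = 11620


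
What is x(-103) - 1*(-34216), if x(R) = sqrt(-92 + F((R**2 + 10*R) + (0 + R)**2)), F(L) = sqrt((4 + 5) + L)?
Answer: 34216 + sqrt(-92 + sqrt(20197)) ≈ 34223.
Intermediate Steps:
F(L) = sqrt(9 + L)
x(R) = sqrt(-92 + sqrt(9 + 2*R**2 + 10*R)) (x(R) = sqrt(-92 + sqrt(9 + ((R**2 + 10*R) + (0 + R)**2))) = sqrt(-92 + sqrt(9 + ((R**2 + 10*R) + R**2))) = sqrt(-92 + sqrt(9 + (2*R**2 + 10*R))) = sqrt(-92 + sqrt(9 + 2*R**2 + 10*R)))
x(-103) - 1*(-34216) = sqrt(-92 + sqrt(9 + 2*(-103)*(5 - 103))) - 1*(-34216) = sqrt(-92 + sqrt(9 + 2*(-103)*(-98))) + 34216 = sqrt(-92 + sqrt(9 + 20188)) + 34216 = sqrt(-92 + sqrt(20197)) + 34216 = 34216 + sqrt(-92 + sqrt(20197))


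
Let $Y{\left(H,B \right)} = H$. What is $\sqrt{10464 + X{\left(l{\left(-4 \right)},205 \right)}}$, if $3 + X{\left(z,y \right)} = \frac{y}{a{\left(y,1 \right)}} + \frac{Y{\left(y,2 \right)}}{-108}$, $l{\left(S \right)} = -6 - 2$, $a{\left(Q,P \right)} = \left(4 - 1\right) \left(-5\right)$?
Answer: $\frac{\sqrt{3384321}}{18} \approx 102.2$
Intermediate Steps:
$a{\left(Q,P \right)} = -15$ ($a{\left(Q,P \right)} = 3 \left(-5\right) = -15$)
$l{\left(S \right)} = -8$
$X{\left(z,y \right)} = -3 - \frac{41 y}{540}$ ($X{\left(z,y \right)} = -3 + \left(\frac{y}{-15} + \frac{y}{-108}\right) = -3 + \left(y \left(- \frac{1}{15}\right) + y \left(- \frac{1}{108}\right)\right) = -3 - \frac{41 y}{540}$)
$\sqrt{10464 + X{\left(l{\left(-4 \right)},205 \right)}} = \sqrt{10464 - \frac{2005}{108}} = \sqrt{\frac{1128107}{108}} = \frac{\sqrt{3384321}}{18}$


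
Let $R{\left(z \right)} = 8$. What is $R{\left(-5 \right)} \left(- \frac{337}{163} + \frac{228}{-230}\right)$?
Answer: $- \frac{458696}{18745} \approx -24.47$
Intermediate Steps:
$R{\left(-5 \right)} \left(- \frac{337}{163} + \frac{228}{-230}\right) = 8 \left(- \frac{337}{163} + \frac{228}{-230}\right) = 8 \left(\left(-337\right) \frac{1}{163} + 228 \left(- \frac{1}{230}\right)\right) = 8 \left(- \frac{337}{163} - \frac{114}{115}\right) = 8 \left(- \frac{57337}{18745}\right) = - \frac{458696}{18745}$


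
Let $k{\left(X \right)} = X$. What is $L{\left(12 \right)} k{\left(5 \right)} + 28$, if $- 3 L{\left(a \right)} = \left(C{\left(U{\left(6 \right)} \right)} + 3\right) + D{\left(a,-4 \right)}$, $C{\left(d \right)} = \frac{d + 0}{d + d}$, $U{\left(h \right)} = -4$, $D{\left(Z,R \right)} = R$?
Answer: $\frac{173}{6} \approx 28.833$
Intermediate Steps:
$C{\left(d \right)} = \frac{1}{2}$ ($C{\left(d \right)} = \frac{d}{2 d} = d \frac{1}{2 d} = \frac{1}{2}$)
$L{\left(a \right)} = \frac{1}{6}$ ($L{\left(a \right)} = - \frac{\left(\frac{1}{2} + 3\right) - 4}{3} = - \frac{\frac{7}{2} - 4}{3} = \left(- \frac{1}{3}\right) \left(- \frac{1}{2}\right) = \frac{1}{6}$)
$L{\left(12 \right)} k{\left(5 \right)} + 28 = \frac{1}{6} \cdot 5 + 28 = \frac{5}{6} + 28 = \frac{173}{6}$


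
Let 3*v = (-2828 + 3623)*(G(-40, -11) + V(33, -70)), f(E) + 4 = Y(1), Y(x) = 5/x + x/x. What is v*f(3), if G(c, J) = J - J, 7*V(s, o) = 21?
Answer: 1590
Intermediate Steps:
V(s, o) = 3 (V(s, o) = (⅐)*21 = 3)
Y(x) = 1 + 5/x (Y(x) = 5/x + 1 = 1 + 5/x)
G(c, J) = 0
f(E) = 2 (f(E) = -4 + (5 + 1)/1 = -4 + 1*6 = -4 + 6 = 2)
v = 795 (v = ((-2828 + 3623)*(0 + 3))/3 = (795*3)/3 = (⅓)*2385 = 795)
v*f(3) = 795*2 = 1590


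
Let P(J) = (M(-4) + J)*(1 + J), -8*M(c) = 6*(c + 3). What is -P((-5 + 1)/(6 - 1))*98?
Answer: 49/50 ≈ 0.98000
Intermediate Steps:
M(c) = -9/4 - 3*c/4 (M(c) = -3*(c + 3)/4 = -3*(3 + c)/4 = -(18 + 6*c)/8 = -9/4 - 3*c/4)
P(J) = (1 + J)*(¾ + J) (P(J) = ((-9/4 - ¾*(-4)) + J)*(1 + J) = ((-9/4 + 3) + J)*(1 + J) = (¾ + J)*(1 + J) = (1 + J)*(¾ + J))
-P((-5 + 1)/(6 - 1))*98 = -(¾ + ((-5 + 1)/(6 - 1))² + 7*((-5 + 1)/(6 - 1))/4)*98 = -(¾ + (-4/5)² + 7*(-4/5)/4)*98 = -(¾ + (-4*⅕)² + 7*(-4*⅕)/4)*98 = -(¾ + (-⅘)² + (7/4)*(-⅘))*98 = -(¾ + 16/25 - 7/5)*98 = -(-1)*98/100 = -1*(-49/50) = 49/50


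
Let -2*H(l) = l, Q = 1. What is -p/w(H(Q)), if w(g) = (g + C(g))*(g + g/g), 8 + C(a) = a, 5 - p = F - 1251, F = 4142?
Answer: -1924/3 ≈ -641.33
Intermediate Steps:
p = -2886 (p = 5 - (4142 - 1251) = 5 - 1*2891 = 5 - 2891 = -2886)
C(a) = -8 + a
H(l) = -l/2
w(g) = (1 + g)*(-8 + 2*g) (w(g) = (g + (-8 + g))*(g + g/g) = (-8 + 2*g)*(g + 1) = (-8 + 2*g)*(1 + g) = (1 + g)*(-8 + 2*g))
-p/w(H(Q)) = -(-2886)/(-8 - (-3) + 2*(-½*1)²) = -(-2886)/(-8 - 6*(-½) + 2*(-½)²) = -(-2886)/(-8 + 3 + 2*(¼)) = -(-2886)/(-8 + 3 + ½) = -(-2886)/(-9/2) = -(-2886)*(-2)/9 = -1*1924/3 = -1924/3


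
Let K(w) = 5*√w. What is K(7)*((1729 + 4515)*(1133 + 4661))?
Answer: 180888680*√7 ≈ 4.7859e+8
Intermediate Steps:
K(7)*((1729 + 4515)*(1133 + 4661)) = (5*√7)*((1729 + 4515)*(1133 + 4661)) = (5*√7)*(6244*5794) = (5*√7)*36177736 = 180888680*√7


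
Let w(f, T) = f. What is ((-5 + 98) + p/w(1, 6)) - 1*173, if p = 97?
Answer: 17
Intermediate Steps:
((-5 + 98) + p/w(1, 6)) - 1*173 = ((-5 + 98) + 97/1) - 1*173 = (93 + 97*1) - 173 = (93 + 97) - 173 = 190 - 173 = 17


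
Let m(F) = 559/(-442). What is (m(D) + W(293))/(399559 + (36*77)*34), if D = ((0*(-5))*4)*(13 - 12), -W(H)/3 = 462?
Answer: -47167/16789438 ≈ -0.0028093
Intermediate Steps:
W(H) = -1386 (W(H) = -3*462 = -1386)
D = 0 (D = (0*4)*1 = 0*1 = 0)
m(F) = -43/34 (m(F) = 559*(-1/442) = -43/34)
(m(D) + W(293))/(399559 + (36*77)*34) = (-43/34 - 1386)/(399559 + (36*77)*34) = -47167/(34*(399559 + 2772*34)) = -47167/(34*(399559 + 94248)) = -47167/34/493807 = -47167/34*1/493807 = -47167/16789438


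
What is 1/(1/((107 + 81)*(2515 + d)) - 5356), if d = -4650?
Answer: -401380/2149791281 ≈ -0.00018671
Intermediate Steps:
1/(1/((107 + 81)*(2515 + d)) - 5356) = 1/(1/((107 + 81)*(2515 - 4650)) - 5356) = 1/(1/(188*(-2135)) - 5356) = 1/(1/(-401380) - 5356) = 1/(-1/401380 - 5356) = 1/(-2149791281/401380) = -401380/2149791281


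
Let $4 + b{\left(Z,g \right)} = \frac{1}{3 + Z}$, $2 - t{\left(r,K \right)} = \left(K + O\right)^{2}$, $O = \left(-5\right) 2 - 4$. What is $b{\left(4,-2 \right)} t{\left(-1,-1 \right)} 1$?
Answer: $\frac{6021}{7} \approx 860.14$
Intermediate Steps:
$O = -14$ ($O = -10 - 4 = -14$)
$t{\left(r,K \right)} = 2 - \left(-14 + K\right)^{2}$ ($t{\left(r,K \right)} = 2 - \left(K - 14\right)^{2} = 2 - \left(-14 + K\right)^{2}$)
$b{\left(Z,g \right)} = -4 + \frac{1}{3 + Z}$
$b{\left(4,-2 \right)} t{\left(-1,-1 \right)} 1 = \frac{-11 - 16}{3 + 4} \left(2 - \left(-14 - 1\right)^{2}\right) 1 = \frac{-11 - 16}{7} \left(2 - \left(-15\right)^{2}\right) 1 = \frac{1}{7} \left(-27\right) \left(2 - 225\right) 1 = - \frac{27 \left(2 - 225\right)}{7} \cdot 1 = \left(- \frac{27}{7}\right) \left(-223\right) 1 = \frac{6021}{7} \cdot 1 = \frac{6021}{7}$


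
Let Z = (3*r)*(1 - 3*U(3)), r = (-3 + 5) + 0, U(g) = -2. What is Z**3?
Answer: 74088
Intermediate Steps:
r = 2 (r = 2 + 0 = 2)
Z = 42 (Z = (3*2)*(1 - 3*(-2)) = 6*(1 + 6) = 6*7 = 42)
Z**3 = 42**3 = 74088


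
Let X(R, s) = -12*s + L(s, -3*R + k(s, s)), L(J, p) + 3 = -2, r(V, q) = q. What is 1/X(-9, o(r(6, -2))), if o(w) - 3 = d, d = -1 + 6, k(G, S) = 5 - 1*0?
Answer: -1/101 ≈ -0.0099010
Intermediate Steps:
k(G, S) = 5 (k(G, S) = 5 + 0 = 5)
d = 5
o(w) = 8 (o(w) = 3 + 5 = 8)
L(J, p) = -5 (L(J, p) = -3 - 2 = -5)
X(R, s) = -5 - 12*s (X(R, s) = -12*s - 5 = -5 - 12*s)
1/X(-9, o(r(6, -2))) = 1/(-5 - 12*8) = 1/(-5 - 96) = 1/(-101) = -1/101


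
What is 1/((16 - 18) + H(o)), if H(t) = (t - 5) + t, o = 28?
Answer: 1/49 ≈ 0.020408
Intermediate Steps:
H(t) = -5 + 2*t (H(t) = (-5 + t) + t = -5 + 2*t)
1/((16 - 18) + H(o)) = 1/((16 - 18) + (-5 + 2*28)) = 1/(-2 + (-5 + 56)) = 1/(-2 + 51) = 1/49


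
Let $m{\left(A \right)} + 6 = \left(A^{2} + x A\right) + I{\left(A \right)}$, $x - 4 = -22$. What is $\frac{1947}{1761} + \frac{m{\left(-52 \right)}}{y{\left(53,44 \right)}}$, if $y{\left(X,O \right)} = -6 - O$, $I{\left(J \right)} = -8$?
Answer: $- \frac{1048006}{14675} \approx -71.414$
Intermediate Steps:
$x = -18$ ($x = 4 - 22 = -18$)
$m{\left(A \right)} = -14 + A^{2} - 18 A$ ($m{\left(A \right)} = -6 - \left(8 - A^{2} + 18 A\right) = -14 + A^{2} - 18 A$)
$\frac{1947}{1761} + \frac{m{\left(-52 \right)}}{y{\left(53,44 \right)}} = \frac{1947}{1761} + \frac{-14 + \left(-52\right)^{2} - -936}{-6 - 44} = 1947 \cdot \frac{1}{1761} + \frac{-14 + 2704 + 936}{-6 - 44} = \frac{649}{587} + \frac{3626}{-50} = \frac{649}{587} + 3626 \left(- \frac{1}{50}\right) = \frac{649}{587} - \frac{1813}{25} = - \frac{1048006}{14675}$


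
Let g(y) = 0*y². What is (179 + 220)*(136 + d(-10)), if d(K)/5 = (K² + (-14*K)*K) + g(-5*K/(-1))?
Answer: -2539236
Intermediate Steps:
g(y) = 0
d(K) = -65*K² (d(K) = 5*((K² + (-14*K)*K) + 0) = 5*((K² - 14*K²) + 0) = 5*(-13*K² + 0) = 5*(-13*K²) = -65*K²)
(179 + 220)*(136 + d(-10)) = (179 + 220)*(136 - 65*(-10)²) = 399*(136 - 65*100) = 399*(136 - 6500) = 399*(-6364) = -2539236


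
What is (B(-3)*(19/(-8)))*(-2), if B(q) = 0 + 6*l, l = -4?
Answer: -114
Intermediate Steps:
B(q) = -24 (B(q) = 0 + 6*(-4) = 0 - 24 = -24)
(B(-3)*(19/(-8)))*(-2) = -456/(-8)*(-2) = -456*(-1)/8*(-2) = -24*(-19/8)*(-2) = 57*(-2) = -114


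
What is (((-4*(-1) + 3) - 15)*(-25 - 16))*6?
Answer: 1968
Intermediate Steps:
(((-4*(-1) + 3) - 15)*(-25 - 16))*6 = (((4 + 3) - 15)*(-41))*6 = ((7 - 15)*(-41))*6 = -8*(-41)*6 = 328*6 = 1968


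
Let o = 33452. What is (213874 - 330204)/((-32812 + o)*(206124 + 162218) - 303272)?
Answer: -58165/117717804 ≈ -0.00049411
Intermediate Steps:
(213874 - 330204)/((-32812 + o)*(206124 + 162218) - 303272) = (213874 - 330204)/((-32812 + 33452)*(206124 + 162218) - 303272) = -116330/(640*368342 - 303272) = -116330/(235738880 - 303272) = -116330/235435608 = -116330*1/235435608 = -58165/117717804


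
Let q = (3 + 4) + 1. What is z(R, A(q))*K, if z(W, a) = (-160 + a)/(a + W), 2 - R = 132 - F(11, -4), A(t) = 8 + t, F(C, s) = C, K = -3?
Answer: -432/103 ≈ -4.1942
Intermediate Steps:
q = 8 (q = 7 + 1 = 8)
R = -119 (R = 2 - (132 - 1*11) = 2 - (132 - 11) = 2 - 1*121 = 2 - 121 = -119)
z(W, a) = (-160 + a)/(W + a)
z(R, A(q))*K = ((-160 + (8 + 8))/(-119 + (8 + 8)))*(-3) = ((-160 + 16)/(-119 + 16))*(-3) = (-144/(-103))*(-3) = -1/103*(-144)*(-3) = (144/103)*(-3) = -432/103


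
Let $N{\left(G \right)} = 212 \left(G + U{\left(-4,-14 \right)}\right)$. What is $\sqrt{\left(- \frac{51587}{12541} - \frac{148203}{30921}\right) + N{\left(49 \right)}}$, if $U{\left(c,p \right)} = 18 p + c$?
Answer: $\frac{i \sqrt{6060910300269054926}}{11750917} \approx 209.51 i$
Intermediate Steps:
$U{\left(c,p \right)} = c + 18 p$
$N{\left(G \right)} = -54272 + 212 G$ ($N{\left(G \right)} = 212 \left(G + \left(-4 + 18 \left(-14\right)\right)\right) = 212 \left(G - 256\right) = 212 \left(-256 + G\right) = -54272 + 212 G$)
$\sqrt{\left(- \frac{51587}{12541} - \frac{148203}{30921}\right) + N{\left(49 \right)}} = \sqrt{\left(- \frac{51587}{12541} - \frac{148203}{30921}\right) + \left(-54272 + 212 \cdot 49\right)} = \sqrt{\left(\left(-51587\right) \frac{1}{12541} - \frac{4491}{937}\right) + \left(-54272 + 10388\right)} = \sqrt{\left(- \frac{51587}{12541} - \frac{4491}{937}\right) - 43884} = \sqrt{- \frac{104658650}{11750917} - 43884} = \sqrt{- \frac{515781900278}{11750917}} = \frac{i \sqrt{6060910300269054926}}{11750917}$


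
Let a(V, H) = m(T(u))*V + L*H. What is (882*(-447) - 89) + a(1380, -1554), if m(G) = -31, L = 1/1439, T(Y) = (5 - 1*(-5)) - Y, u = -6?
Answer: -629021551/1439 ≈ -4.3712e+5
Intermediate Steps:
T(Y) = 10 - Y (T(Y) = (5 + 5) - Y = 10 - Y)
L = 1/1439 ≈ 0.00069493
a(V, H) = -31*V + H/1439
(882*(-447) - 89) + a(1380, -1554) = (882*(-447) - 89) + (-31*1380 + (1/1439)*(-1554)) = (-394254 - 89) + (-42780 - 1554/1439) = -394343 - 61561974/1439 = -629021551/1439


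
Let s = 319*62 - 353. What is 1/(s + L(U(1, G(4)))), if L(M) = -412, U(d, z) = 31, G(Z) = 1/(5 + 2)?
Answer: 1/19013 ≈ 5.2596e-5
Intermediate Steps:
G(Z) = 1/7
s = 19425 (s = 19778 - 353 = 19425)
1/(s + L(U(1, G(4)))) = 1/(19425 - 412) = 1/19013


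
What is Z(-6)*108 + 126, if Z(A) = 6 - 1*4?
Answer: 342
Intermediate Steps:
Z(A) = 2 (Z(A) = 6 - 4 = 2)
Z(-6)*108 + 126 = 2*108 + 126 = 216 + 126 = 342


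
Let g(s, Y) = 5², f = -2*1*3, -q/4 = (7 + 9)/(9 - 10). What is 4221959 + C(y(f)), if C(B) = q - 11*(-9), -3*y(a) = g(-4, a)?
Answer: 4222122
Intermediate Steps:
q = 64 (q = -4*(7 + 9)/(9 - 10) = -64/(-1) = -64*(-1) = -4*(-16) = 64)
f = -6 (f = -2*3 = -6)
g(s, Y) = 25
y(a) = -25/3 (y(a) = -⅓*25 = -25/3)
C(B) = 163 (C(B) = 64 - 11*(-9) = 64 + 99 = 163)
4221959 + C(y(f)) = 4221959 + 163 = 4222122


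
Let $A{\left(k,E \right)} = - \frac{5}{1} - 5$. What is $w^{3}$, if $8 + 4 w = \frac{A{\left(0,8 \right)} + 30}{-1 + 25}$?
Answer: $- \frac{79507}{13824} \approx -5.7514$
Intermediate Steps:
$A{\left(k,E \right)} = -10$ ($A{\left(k,E \right)} = \left(-5\right) 1 - 5 = -5 - 5 = -10$)
$w = - \frac{43}{24}$ ($w = -2 + \frac{\left(-10 + 30\right) \frac{1}{-1 + 25}}{4} = -2 + \frac{20 \cdot \frac{1}{24}}{4} = -2 + \frac{1}{4} \cdot \frac{5}{6} = -2 + \frac{5}{24} = - \frac{43}{24} \approx -1.7917$)
$w^{3} = \left(- \frac{43}{24}\right)^{3} = - \frac{79507}{13824}$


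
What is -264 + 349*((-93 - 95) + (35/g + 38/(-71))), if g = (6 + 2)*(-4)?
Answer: -150961921/2272 ≈ -66445.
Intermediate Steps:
g = -32 (g = 8*(-4) = -32)
-264 + 349*((-93 - 95) + (35/g + 38/(-71))) = -264 + 349*((-93 - 95) + (35/(-32) + 38/(-71))) = -264 + 349*(-188 + (35*(-1/32) + 38*(-1/71))) = -264 + 349*(-188 + (-35/32 - 38/71)) = -264 + 349*(-188 - 3701/2272) = -264 + 349*(-430837/2272) = -264 - 150362113/2272 = -150961921/2272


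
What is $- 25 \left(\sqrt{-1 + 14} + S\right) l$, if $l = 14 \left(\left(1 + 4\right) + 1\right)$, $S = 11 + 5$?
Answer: $-33600 - 2100 \sqrt{13} \approx -41172.0$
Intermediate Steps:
$S = 16$
$l = 84$ ($l = 14 \left(5 + 1\right) = 14 \cdot 6 = 84$)
$- 25 \left(\sqrt{-1 + 14} + S\right) l = - 25 \left(\sqrt{-1 + 14} + 16\right) 84 = - 25 \left(\sqrt{13} + 16\right) 84 = - 25 \left(16 + \sqrt{13}\right) 84 = - (400 + 25 \sqrt{13}) 84 = \left(-400 - 25 \sqrt{13}\right) 84 = -33600 - 2100 \sqrt{13}$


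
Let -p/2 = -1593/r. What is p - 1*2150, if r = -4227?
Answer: -3030412/1409 ≈ -2150.8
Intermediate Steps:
p = -1062/1409 (p = -(-3186)/(-4227) = -(-3186)*(-1)/4227 = -2*531/1409 = -1062/1409 ≈ -0.75373)
p - 1*2150 = -1062/1409 - 1*2150 = -1062/1409 - 2150 = -3030412/1409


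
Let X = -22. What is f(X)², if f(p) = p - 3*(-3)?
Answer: 169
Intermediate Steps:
f(p) = 9 + p (f(p) = p + 9 = 9 + p)
f(X)² = (9 - 22)² = (-13)² = 169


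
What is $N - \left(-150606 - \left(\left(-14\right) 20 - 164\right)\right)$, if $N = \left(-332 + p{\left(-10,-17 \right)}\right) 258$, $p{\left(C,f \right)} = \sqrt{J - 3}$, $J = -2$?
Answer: $64506 + 258 i \sqrt{5} \approx 64506.0 + 576.91 i$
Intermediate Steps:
$p{\left(C,f \right)} = i \sqrt{5}$ ($p{\left(C,f \right)} = \sqrt{-2 - 3} = \sqrt{-5} = i \sqrt{5}$)
$N = -85656 + 258 i \sqrt{5}$ ($N = \left(-332 + i \sqrt{5}\right) 258 = -85656 + 258 i \sqrt{5} \approx -85656.0 + 576.91 i$)
$N - \left(-150606 - \left(\left(-14\right) 20 - 164\right)\right) = \left(-85656 + 258 i \sqrt{5}\right) - \left(-150606 - \left(\left(-14\right) 20 - 164\right)\right) = \left(-85656 + 258 i \sqrt{5}\right) - \left(-150606 - \left(-280 - 164\right)\right) = \left(-85656 + 258 i \sqrt{5}\right) - \left(-150606 - -444\right) = \left(-85656 + 258 i \sqrt{5}\right) - \left(-150606 + 444\right) = \left(-85656 + 258 i \sqrt{5}\right) - -150162 = \left(-85656 + 258 i \sqrt{5}\right) + 150162 = 64506 + 258 i \sqrt{5}$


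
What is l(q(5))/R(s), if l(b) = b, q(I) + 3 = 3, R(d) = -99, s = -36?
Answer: 0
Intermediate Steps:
q(I) = 0 (q(I) = -3 + 3 = 0)
l(q(5))/R(s) = 0/(-99) = 0*(-1/99) = 0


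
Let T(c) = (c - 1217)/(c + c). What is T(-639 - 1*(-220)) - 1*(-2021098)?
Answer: 846840880/419 ≈ 2.0211e+6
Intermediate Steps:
T(c) = (-1217 + c)/(2*c) (T(c) = (-1217 + c)/((2*c)) = (-1217 + c)*(1/(2*c)) = (-1217 + c)/(2*c))
T(-639 - 1*(-220)) - 1*(-2021098) = (-1217 + (-639 - 1*(-220)))/(2*(-639 - 1*(-220))) - 1*(-2021098) = (-1217 + (-639 + 220))/(2*(-639 + 220)) + 2021098 = (½)*(-1217 - 419)/(-419) + 2021098 = (½)*(-1/419)*(-1636) + 2021098 = 818/419 + 2021098 = 846840880/419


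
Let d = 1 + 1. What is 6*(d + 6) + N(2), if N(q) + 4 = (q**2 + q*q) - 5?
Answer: 47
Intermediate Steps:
d = 2
N(q) = -9 + 2*q**2 (N(q) = -4 + ((q**2 + q*q) - 5) = -4 + ((q**2 + q**2) - 5) = -4 + (2*q**2 - 5) = -4 + (-5 + 2*q**2) = -9 + 2*q**2)
6*(d + 6) + N(2) = 6*(2 + 6) + (-9 + 2*2**2) = 6*8 + (-9 + 2*4) = 48 + (-9 + 8) = 48 - 1 = 47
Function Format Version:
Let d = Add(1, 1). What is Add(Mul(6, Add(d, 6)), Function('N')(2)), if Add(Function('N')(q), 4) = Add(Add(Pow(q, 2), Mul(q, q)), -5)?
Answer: 47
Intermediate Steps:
d = 2
Function('N')(q) = Add(-9, Mul(2, Pow(q, 2))) (Function('N')(q) = Add(-4, Add(Add(Pow(q, 2), Mul(q, q)), -5)) = Add(-4, Add(Add(Pow(q, 2), Pow(q, 2)), -5)) = Add(-4, Add(Mul(2, Pow(q, 2)), -5)) = Add(-4, Add(-5, Mul(2, Pow(q, 2)))) = Add(-9, Mul(2, Pow(q, 2))))
Add(Mul(6, Add(d, 6)), Function('N')(2)) = Add(Mul(6, Add(2, 6)), Add(-9, Mul(2, Pow(2, 2)))) = Add(Mul(6, 8), Add(-9, Mul(2, 4))) = Add(48, Add(-9, 8)) = Add(48, -1) = 47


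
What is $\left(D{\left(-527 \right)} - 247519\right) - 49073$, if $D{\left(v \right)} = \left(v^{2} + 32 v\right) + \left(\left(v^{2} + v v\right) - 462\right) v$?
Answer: $-292518619$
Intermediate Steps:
$D{\left(v \right)} = v^{2} + 32 v + v \left(-462 + 2 v^{2}\right)$ ($D{\left(v \right)} = \left(v^{2} + 32 v\right) + \left(\left(v^{2} + v^{2}\right) - 462\right) v = \left(v^{2} + 32 v\right) + \left(2 v^{2} - 462\right) v = \left(v^{2} + 32 v\right) + \left(-462 + 2 v^{2}\right) v = \left(v^{2} + 32 v\right) + v \left(-462 + 2 v^{2}\right) = v^{2} + 32 v + v \left(-462 + 2 v^{2}\right)$)
$\left(D{\left(-527 \right)} - 247519\right) - 49073 = \left(- 527 \left(-430 - 527 + 2 \left(-527\right)^{2}\right) - 247519\right) - 49073 = \left(- 527 \left(-430 - 527 + 2 \cdot 277729\right) - 247519\right) - 49073 = \left(- 527 \left(-430 - 527 + 555458\right) - 247519\right) - 49073 = \left(\left(-527\right) 554501 - 247519\right) - 49073 = \left(-292222027 - 247519\right) - 49073 = -292469546 - 49073 = -292518619$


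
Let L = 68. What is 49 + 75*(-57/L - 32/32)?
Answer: -6043/68 ≈ -88.868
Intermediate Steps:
49 + 75*(-57/L - 32/32) = 49 + 75*(-57/68 - 32/32) = 49 + 75*(-57*1/68 - 32*1/32) = 49 + 75*(-57/68 - 1) = 49 + 75*(-125/68) = 49 - 9375/68 = -6043/68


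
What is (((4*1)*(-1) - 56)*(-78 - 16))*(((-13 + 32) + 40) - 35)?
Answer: 135360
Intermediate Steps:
(((4*1)*(-1) - 56)*(-78 - 16))*(((-13 + 32) + 40) - 35) = ((4*(-1) - 56)*(-94))*((19 + 40) - 35) = ((-4 - 56)*(-94))*(59 - 35) = -60*(-94)*24 = 5640*24 = 135360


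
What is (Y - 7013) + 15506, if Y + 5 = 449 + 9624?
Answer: 18561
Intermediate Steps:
Y = 10068 (Y = -5 + (449 + 9624) = -5 + 10073 = 10068)
(Y - 7013) + 15506 = (10068 - 7013) + 15506 = 3055 + 15506 = 18561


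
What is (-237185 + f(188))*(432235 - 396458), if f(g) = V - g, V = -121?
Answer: -8496822838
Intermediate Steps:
f(g) = -121 - g
(-237185 + f(188))*(432235 - 396458) = (-237185 + (-121 - 1*188))*(432235 - 396458) = (-237185 + (-121 - 188))*35777 = (-237185 - 309)*35777 = -237494*35777 = -8496822838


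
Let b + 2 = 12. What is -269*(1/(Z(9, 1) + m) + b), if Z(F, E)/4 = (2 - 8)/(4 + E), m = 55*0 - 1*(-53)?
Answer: -649635/241 ≈ -2695.6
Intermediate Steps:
b = 10 (b = -2 + 12 = 10)
m = 53 (m = 0 + 53 = 53)
Z(F, E) = -24/(4 + E) (Z(F, E) = 4*((2 - 8)/(4 + E)) = 4*(-6/(4 + E)) = -24/(4 + E))
-269*(1/(Z(9, 1) + m) + b) = -269*(1/(-24/(4 + 1) + 53) + 10) = -269*(1/(-24/5 + 53) + 10) = -269*(1/(241/5) + 10) = -269*(5/241 + 10) = -269*2415/241 = -649635/241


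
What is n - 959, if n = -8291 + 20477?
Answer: 11227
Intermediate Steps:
n = 12186
n - 959 = 12186 - 959 = 11227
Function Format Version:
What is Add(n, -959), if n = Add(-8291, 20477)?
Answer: 11227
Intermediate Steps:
n = 12186
Add(n, -959) = Add(12186, -959) = 11227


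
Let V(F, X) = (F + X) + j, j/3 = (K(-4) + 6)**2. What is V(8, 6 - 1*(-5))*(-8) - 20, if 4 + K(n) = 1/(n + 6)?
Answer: -322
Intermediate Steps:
K(n) = -4 + 1/(6 + n) (K(n) = -4 + 1/(n + 6) = -4 + 1/(6 + n))
j = 75/4 (j = 3*((-23 - 4*(-4))/(6 - 4) + 6)**2 = 3*((-23 + 16)/2 + 6)**2 = 3*((1/2)*(-7) + 6)**2 = 3*(-7/2 + 6)**2 = 3*(5/2)**2 = 3*(25/4) = 75/4 ≈ 18.750)
V(F, X) = 75/4 + F + X (V(F, X) = (F + X) + 75/4 = 75/4 + F + X)
V(8, 6 - 1*(-5))*(-8) - 20 = (75/4 + 8 + (6 - 1*(-5)))*(-8) - 20 = (75/4 + 8 + (6 + 5))*(-8) - 20 = (75/4 + 8 + 11)*(-8) - 20 = (151/4)*(-8) - 20 = -302 - 20 = -322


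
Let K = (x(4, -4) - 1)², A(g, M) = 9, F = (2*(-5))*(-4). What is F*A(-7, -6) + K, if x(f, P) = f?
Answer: 369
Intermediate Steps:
F = 40 (F = -10*(-4) = 40)
K = 9 (K = (4 - 1)² = 3² = 9)
F*A(-7, -6) + K = 40*9 + 9 = 360 + 9 = 369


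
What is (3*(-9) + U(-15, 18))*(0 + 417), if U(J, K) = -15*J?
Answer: 82566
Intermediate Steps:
(3*(-9) + U(-15, 18))*(0 + 417) = (3*(-9) - 15*(-15))*(0 + 417) = (-27 + 225)*417 = 198*417 = 82566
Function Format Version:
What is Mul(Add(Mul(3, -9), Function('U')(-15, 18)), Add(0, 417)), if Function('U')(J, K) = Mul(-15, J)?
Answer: 82566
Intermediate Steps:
Mul(Add(Mul(3, -9), Function('U')(-15, 18)), Add(0, 417)) = Mul(Add(Mul(3, -9), Mul(-15, -15)), Add(0, 417)) = Mul(Add(-27, 225), 417) = Mul(198, 417) = 82566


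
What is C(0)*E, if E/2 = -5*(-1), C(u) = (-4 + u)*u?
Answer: 0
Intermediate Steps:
C(u) = u*(-4 + u)
E = 10 (E = 2*(-5*(-1)) = 2*5 = 10)
C(0)*E = (0*(-4 + 0))*10 = (0*(-4))*10 = 0*10 = 0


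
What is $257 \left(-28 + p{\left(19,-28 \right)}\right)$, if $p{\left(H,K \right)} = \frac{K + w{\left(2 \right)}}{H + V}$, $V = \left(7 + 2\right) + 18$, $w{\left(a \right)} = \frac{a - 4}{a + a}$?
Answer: $- \frac{676681}{92} \approx -7355.2$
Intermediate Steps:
$w{\left(a \right)} = \frac{-4 + a}{2 a}$
$V = 27$ ($V = 9 + 18 = 27$)
$p{\left(H,K \right)} = \frac{- \frac{1}{2} + K}{27 + H}$ ($p{\left(H,K \right)} = \frac{K + \frac{-4 + 2}{2 \cdot 2}}{H + 27} = \frac{K + \frac{1}{2} \cdot \frac{1}{2} \left(-2\right)}{27 + H} = \frac{K - \frac{1}{2}}{27 + H} = \frac{- \frac{1}{2} + K}{27 + H}$)
$257 \left(-28 + p{\left(19,-28 \right)}\right) = 257 \left(-28 + \frac{- \frac{1}{2} - 28}{27 + 19}\right) = 257 \left(-28 + \frac{1}{46} \left(- \frac{57}{2}\right)\right) = 257 \left(-28 - \frac{57}{92}\right) = 257 \left(- \frac{2633}{92}\right) = - \frac{676681}{92}$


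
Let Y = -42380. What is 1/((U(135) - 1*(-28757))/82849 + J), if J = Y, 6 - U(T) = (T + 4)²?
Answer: -82849/3511131178 ≈ -2.3596e-5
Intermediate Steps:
U(T) = 6 - (4 + T)² (U(T) = 6 - (T + 4)² = 6 - (4 + T)²)
J = -42380
1/((U(135) - 1*(-28757))/82849 + J) = 1/(((6 - (4 + 135)²) - 1*(-28757))/82849 - 42380) = 1/(((6 - 1*139²) + 28757)*(1/82849) - 42380) = 1/(((6 - 1*19321) + 28757)*(1/82849) - 42380) = 1/(((6 - 19321) + 28757)*(1/82849) - 42380) = 1/((-19315 + 28757)*(1/82849) - 42380) = 1/(9442*(1/82849) - 42380) = 1/(9442/82849 - 42380) = 1/(-3511131178/82849) = -82849/3511131178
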